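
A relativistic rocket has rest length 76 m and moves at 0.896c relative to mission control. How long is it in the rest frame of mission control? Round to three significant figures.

With β = 0.896, γ = 1/√(1 − 0.896²) = 1/√0.197184 = 2.252.
Along the direction of motion the measured length is L₀/γ = 76/2.252 = 33.7 m.

33.7 m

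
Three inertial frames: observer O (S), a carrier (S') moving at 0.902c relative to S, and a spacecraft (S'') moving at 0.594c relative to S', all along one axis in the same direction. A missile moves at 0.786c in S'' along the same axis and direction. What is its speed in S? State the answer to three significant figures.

0.997c

Apply u = (u'+v)/(1+u'v) twice. Missile in the carrier frame: (0.786+0.594)/(1+0.786·0.594) = 1.38/1.466884 = 0.94077c.
That velocity, transformed to the rest frame of observer O: (0.94077+0.902)/(1+0.94077·0.902) = 1.84277/1.84857454 = 0.99686c.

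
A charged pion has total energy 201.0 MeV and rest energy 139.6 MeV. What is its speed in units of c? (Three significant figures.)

0.719c

γ = E/(mc²) = 201.0/139.6 = 1.4398.
β = √(1 − 1/γ²) = √(1 − 0.482387) = √0.517613 = 0.719.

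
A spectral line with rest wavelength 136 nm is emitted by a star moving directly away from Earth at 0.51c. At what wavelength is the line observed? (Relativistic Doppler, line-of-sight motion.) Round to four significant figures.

Relativistic Doppler for wavelength: λ_obs = λ_src · √((1+β)/(1−β)).
With β = 0.51: factor = √(1.51/0.49) = 1.7555.
λ_obs = 136 × 1.7555 = 238.7 nm.

238.7 nm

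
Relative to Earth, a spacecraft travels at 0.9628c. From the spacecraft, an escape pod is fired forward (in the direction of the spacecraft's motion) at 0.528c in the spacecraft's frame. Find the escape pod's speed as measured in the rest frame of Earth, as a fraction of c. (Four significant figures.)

In units of c, u = (u' + v)/(1 + u'v) with u' = 0.528 and v = 0.9628.
Numerator: 0.528 + 0.9628 = 1.4908. Denominator: 1 + (0.528)(0.9628) = 1.5083584.
u = 1.4908/1.5083584 = 0.98836, so the speed is 0.9884c.

0.9884c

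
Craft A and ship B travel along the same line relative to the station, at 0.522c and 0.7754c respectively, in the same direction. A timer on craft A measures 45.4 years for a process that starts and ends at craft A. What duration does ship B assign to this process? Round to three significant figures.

Speed of craft A in ship B's frame: u = (v_A − v_B)/(1 − v_A v_B/c²) = (0.522 − 0.7754)/(1 − 0.522×0.7754) = −0.2534/0.5952412 = −0.42571; |u| = 0.42571c.
γ for this relative speed: γ = 1/√(1 − 0.181229) = 1.1051.
The clock on craft A records proper time, so ship B measures Δt = γΔτ = 1.1051 × 45.4 = 50.2 years.

50.2 years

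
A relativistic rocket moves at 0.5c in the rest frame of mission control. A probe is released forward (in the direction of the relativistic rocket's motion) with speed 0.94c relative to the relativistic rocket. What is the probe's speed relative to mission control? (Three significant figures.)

0.980c

In units of c, u = (u' + v)/(1 + u'v) with u' = 0.94 and v = 0.5.
Numerator: 0.94 + 0.5 = 1.44. Denominator: 1 + (0.94)(0.5) = 1.47.
u = 1.44/1.47 = 0.97959, so the speed is 0.980c.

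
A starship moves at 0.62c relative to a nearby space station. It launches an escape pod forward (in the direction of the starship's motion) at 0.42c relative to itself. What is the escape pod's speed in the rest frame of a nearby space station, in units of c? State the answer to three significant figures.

0.825c

Relativistic velocity addition: u = (u' + v)/(1 + u'v/c²), with u' = 0.42c and v = 0.62c.
Numerator: 0.42 + 0.62 = 1.04. Denominator: 1 + (0.42)(0.62) = 1.2604.
u = 1.04/1.2604 = 0.82513, so the speed is 0.825c.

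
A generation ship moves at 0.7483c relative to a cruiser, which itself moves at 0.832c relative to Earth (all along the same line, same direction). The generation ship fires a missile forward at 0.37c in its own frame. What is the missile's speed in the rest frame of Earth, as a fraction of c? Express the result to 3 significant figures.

First combine the missile and generation ship (S''→S'): u₁ = (0.37 + 0.7483)/(1 + 0.37×0.7483) = 1.1183/1.276871 = 0.87581.
Then combine with the cruiser (S'→S): u = (0.87581 + 0.832)/(1 + 0.87581×0.832) = 1.70781/1.72867392 = 0.98793.

0.988c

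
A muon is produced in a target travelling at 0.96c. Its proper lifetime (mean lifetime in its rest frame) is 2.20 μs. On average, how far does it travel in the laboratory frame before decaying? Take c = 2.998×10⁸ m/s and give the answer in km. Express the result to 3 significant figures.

γ = 1/√(1 − β²) = 1/√(1 − 0.9216) = 1/√0.0784 = 1/0.28 = 3.5714.
Lab-frame lifetime: Δt = γτ = 3.5714 × 2.20 μs = 7.8571 μs.
Distance: d = vΔt = 0.96 × 2.998×10⁸ m/s × 7.8571×10^-6 s = 2260 m = 2.26 km.

2.26 km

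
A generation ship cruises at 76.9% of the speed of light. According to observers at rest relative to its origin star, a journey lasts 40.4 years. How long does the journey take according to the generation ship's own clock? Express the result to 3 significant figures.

25.8 years

Lorentz factor: γ = (1 − 0.591361)^(−1/2) = 1.5643.
The generation ship's clock runs slow as seen from its origin star, so Δτ = Δt/γ = 40.4/1.5643 = 25.8 years.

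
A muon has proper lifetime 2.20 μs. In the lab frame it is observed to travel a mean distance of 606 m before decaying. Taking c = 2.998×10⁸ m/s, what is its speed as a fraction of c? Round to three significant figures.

d = βγcτ ⇒ βγ = d/(cτ) = 606.0 m / (659.56 m) = 0.91879.
β = (βγ)/√(1+(βγ)²) = 0.91879/√1.844175 = 0.677.

0.677c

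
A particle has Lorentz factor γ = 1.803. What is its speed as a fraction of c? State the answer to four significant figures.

β = √(1 − 1/γ²) = √(1 − 1/3.250809) = √0.692384 = 0.8321.

0.8321c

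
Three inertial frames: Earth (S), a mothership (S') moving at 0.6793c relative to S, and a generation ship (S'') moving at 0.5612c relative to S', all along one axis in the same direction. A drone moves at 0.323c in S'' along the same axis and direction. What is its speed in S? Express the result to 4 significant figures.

0.9465c

First combine the drone and generation ship (S''→S'): u₁ = (0.323 + 0.5612)/(1 + 0.323×0.5612) = 0.8842/1.1812676 = 0.74852.
Then combine with the mothership (S'→S): u = (0.74852 + 0.6793)/(1 + 0.74852×0.6793) = 1.42782/1.508469636 = 0.94654.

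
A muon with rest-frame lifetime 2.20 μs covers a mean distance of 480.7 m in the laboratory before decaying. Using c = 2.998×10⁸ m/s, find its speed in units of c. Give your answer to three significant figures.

0.589c

Let x = d/(cτ) = 480.7 m / (2.998×10⁸ m/s × 2.200×10^-6 s) = 0.72882. Since d = βγcτ, x = βγ = β/√(1−β²).
Solving: β² = x²/(1+x²) = 0.531179/1.531179 = 0.346908, so β = 0.589.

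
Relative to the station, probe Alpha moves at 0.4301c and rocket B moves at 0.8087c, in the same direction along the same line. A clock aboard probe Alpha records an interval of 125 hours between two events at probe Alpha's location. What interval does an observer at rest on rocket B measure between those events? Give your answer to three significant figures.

Speed of probe Alpha in rocket B's frame: u = (v_A − v_B)/(1 − v_A v_B/c²) = (0.4301 − 0.8087)/(1 − 0.4301×0.8087) = −0.3786/0.65217813 = −0.58052; |u| = 0.58052c.
γ for this relative speed: γ = 1/√(1 − 0.337003) = 1.2281.
The clock on probe Alpha records proper time, so rocket B measures Δt = γΔτ = 1.2281 × 125 = 154 hours.

154 hours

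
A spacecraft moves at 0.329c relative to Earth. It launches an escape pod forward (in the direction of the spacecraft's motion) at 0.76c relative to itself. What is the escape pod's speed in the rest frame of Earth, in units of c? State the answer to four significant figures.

Relativistic velocity addition: u = (u' + v)/(1 + u'v/c²), with u' = 0.76c and v = 0.329c.
Numerator: 0.76 + 0.329 = 1.089. Denominator: 1 + (0.76)(0.329) = 1.25004.
u = 1.089/1.25004 = 0.87117, so the speed is 0.8712c.

0.8712c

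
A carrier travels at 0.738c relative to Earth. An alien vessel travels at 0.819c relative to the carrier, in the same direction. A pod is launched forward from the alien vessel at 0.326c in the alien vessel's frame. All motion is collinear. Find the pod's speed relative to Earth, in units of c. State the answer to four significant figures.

0.9849c

First combine the pod and alien vessel (S''→S'): u₁ = (0.326 + 0.819)/(1 + 0.326×0.819) = 1.145/1.266994 = 0.90371.
Then combine with the carrier (S'→S): u = (0.90371 + 0.738)/(1 + 0.90371×0.738) = 1.64171/1.66693798 = 0.98487.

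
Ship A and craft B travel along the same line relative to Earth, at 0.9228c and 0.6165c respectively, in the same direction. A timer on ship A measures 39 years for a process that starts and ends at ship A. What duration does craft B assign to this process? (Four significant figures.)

The velocity of ship A relative to craft B is (0.9228 − 0.6165)c / (1 − 0.9228×0.6165) = 0.71052c; relative speed 0.71052c.
γ for this relative speed: γ = 1/√(1 − 0.504839) = 1.4211.
Ship A's interval is proper; time dilation gives Δt_B = γΔτ = 1.4211 × 39 years = 55.42 years.

55.42 years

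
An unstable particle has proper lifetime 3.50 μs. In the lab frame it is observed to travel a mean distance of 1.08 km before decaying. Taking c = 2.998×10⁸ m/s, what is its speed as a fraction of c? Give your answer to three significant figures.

0.717c

d = βγcτ ⇒ βγ = d/(cτ) = 1080 m / (1049.3 m) = 1.0293.
β = (βγ)/√(1+(βγ)²) = 1.0293/√2.05946 = 0.717.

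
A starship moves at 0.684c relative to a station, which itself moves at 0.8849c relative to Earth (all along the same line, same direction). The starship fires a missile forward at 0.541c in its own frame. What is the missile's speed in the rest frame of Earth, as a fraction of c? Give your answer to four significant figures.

First combine the missile and starship (S''→S'): u₁ = (0.541 + 0.684)/(1 + 0.541×0.684) = 1.225/1.370044 = 0.89413.
Then combine with the station (S'→S): u = (0.89413 + 0.8849)/(1 + 0.89413×0.8849) = 1.77903/1.791215637 = 0.9932.

0.9932c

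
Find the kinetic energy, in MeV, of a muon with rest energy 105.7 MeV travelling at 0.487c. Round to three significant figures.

15.3 MeV

γ = 1/√(1 − β²) = 1/√(1 − 0.237169) = 1/√0.762831 = 1/0.873402 = 1.14495.
Kinetic energy: K = (γ − 1)mc² = (1.14495 − 1) × 105.7 MeV = 0.14495 × 105.7 = 15.3 MeV.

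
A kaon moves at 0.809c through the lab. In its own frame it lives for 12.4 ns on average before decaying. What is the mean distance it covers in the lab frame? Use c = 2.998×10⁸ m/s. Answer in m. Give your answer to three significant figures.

With β = 0.809, γ = 1/√(1 − 0.809²) = 1/√0.345519 = 1.7012.
Lab-frame lifetime: Δt = γτ = 1.7012 × 12.4 ns = 21.095 ns.
Distance: d = vΔt = 0.809 × 2.998×10⁸ m/s × 2.1095×10^-8 s = 5.12 m.

5.12 m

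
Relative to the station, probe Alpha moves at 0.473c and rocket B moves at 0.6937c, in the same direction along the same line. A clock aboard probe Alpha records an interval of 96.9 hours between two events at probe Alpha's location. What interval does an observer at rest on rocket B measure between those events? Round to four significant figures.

The velocity of probe Alpha relative to rocket B is (0.473 − 0.6937)c / (1 − 0.473×0.6937) = −0.32848c; relative speed 0.32848c.
At |u| = 0.32848c, γ = (1 − 0.107899)^(−1/2) = 1.0587.
The clock on probe Alpha records proper time, so rocket B measures Δt = γΔτ = 1.0587 × 96.9 = 102.6 hours.

102.6 hours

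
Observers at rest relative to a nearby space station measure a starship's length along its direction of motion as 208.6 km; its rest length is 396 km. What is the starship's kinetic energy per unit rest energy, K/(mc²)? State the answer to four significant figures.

Length contraction gives γ = L₀/L = 396/208.6 = 1.89837.
Since K = (γ−1)mc², K/(mc²) = 1.89837 − 1 = 0.8984.

0.8984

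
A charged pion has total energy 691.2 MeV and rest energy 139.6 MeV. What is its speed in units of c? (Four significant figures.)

Total energy E = γmc² gives γ = 691.2/139.6 = 4.9513.
Hence β = √(1 − 1/γ²) = √(1 − 0.0407907) = √0.9592093 = 0.9794.

0.9794c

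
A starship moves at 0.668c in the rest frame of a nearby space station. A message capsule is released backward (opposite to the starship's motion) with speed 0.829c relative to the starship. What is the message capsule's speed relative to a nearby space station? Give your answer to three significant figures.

0.361c

Relativistic velocity addition: u = (u' + v)/(1 + u'v/c²), with u' = −0.829c and v = 0.668c.
Numerator: −0.829 + 0.668 = −0.161. Denominator: 1 + (−0.829)(0.668) = 0.446228.
u = −0.161/0.446228 = −0.3608, so the speed is 0.361c.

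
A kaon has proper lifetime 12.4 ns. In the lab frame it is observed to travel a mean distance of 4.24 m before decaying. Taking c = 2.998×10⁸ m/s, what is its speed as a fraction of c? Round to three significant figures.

0.752c

Let x = d/(cτ) = 4.240 m / (2.998×10⁸ m/s × 1.240×10^-8 s) = 1.1405. Since d = βγcτ, x = βγ = β/√(1−β²).
Solving: β² = x²/(1+x²) = 1.30074/2.30074 = 0.565357, so β = 0.752.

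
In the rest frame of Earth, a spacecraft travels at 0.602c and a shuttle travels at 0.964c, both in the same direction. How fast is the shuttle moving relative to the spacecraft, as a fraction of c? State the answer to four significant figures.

Transform to the spacecraft's frame: u' = (u − v)/(1 − uv/c²).
u' = (0.964 − 0.602)/(1 − 0.964×0.602) = 0.362/0.419672 = 0.86258.
Speed in the spacecraft's frame: 0.8626c (in the same direction).

0.8626c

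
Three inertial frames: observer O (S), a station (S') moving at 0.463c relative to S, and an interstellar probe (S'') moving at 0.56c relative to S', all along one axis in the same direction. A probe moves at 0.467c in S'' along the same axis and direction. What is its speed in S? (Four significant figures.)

0.9275c

Compose velocities in two stages. Stage 1 (into S'): u₁ = (0.467+0.56)/(1+0.467×0.56) = 0.8141.
Stage 2 (into S): u = (0.8141+0.463)/(1+0.8141×0.463) = 0.9275, so the speed is 0.9275c.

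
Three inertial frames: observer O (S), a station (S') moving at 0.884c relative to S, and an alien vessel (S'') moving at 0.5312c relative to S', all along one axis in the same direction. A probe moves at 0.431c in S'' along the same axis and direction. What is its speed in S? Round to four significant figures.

0.9851c

Compose velocities in two stages. Stage 1 (into S'): u₁ = (0.431+0.5312)/(1+0.431×0.5312) = 0.78295.
Stage 2 (into S): u = (0.78295+0.884)/(1+0.78295×0.884) = 0.98512, so the speed is 0.9851c.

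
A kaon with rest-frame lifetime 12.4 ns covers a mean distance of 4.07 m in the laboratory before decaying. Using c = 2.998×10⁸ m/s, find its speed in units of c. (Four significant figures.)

0.7384c

Let x = d/(cτ) = 4.070 m / (2.998×10⁸ m/s × 1.240×10^-8 s) = 1.0948. Since d = βγcτ, x = βγ = β/√(1−β²).
Solving: β² = x²/(1+x²) = 1.19859/2.19859 = 0.545163, so β = 0.7384.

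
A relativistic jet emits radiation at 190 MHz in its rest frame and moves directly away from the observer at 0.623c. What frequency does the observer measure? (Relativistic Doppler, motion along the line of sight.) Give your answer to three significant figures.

91.6 MHz

Relativistic Doppler (source moving away): f_obs = f_src · √((1−β)/(1+β)).
With β = 0.623: factor = √(0.377/1.623) = 0.48196.
f_obs = 190 × 0.48196 = 91.6 MHz.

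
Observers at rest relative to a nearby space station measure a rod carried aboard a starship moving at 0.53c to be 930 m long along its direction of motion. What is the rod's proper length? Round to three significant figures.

With β = 0.53, γ = 1/√(1 − 0.53²) = 1/√0.7191 = 1.1792.
Proper length: L₀ = γ·L = 1.1792 × 930 = 1100 m.

1100 m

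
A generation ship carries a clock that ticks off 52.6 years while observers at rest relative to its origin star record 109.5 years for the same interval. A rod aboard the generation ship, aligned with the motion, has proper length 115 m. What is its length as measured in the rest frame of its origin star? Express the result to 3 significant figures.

γ = Δt/Δτ = 109.5/52.6 = 2.08175.
L = L₀/γ = 115/2.08175 = 55.2 m.

55.2 m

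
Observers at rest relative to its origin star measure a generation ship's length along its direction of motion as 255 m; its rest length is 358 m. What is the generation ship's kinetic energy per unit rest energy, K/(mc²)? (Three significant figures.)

0.404

γ = L₀/L = 358/255 = 1.40392.
K/(mc²) = γ − 1 = 1.40392 − 1 = 0.404.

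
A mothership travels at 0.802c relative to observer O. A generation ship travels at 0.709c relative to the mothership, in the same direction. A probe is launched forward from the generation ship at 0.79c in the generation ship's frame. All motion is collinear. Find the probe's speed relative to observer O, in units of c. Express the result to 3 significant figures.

Apply u = (u'+v)/(1+u'v) twice. Probe in the mothership frame: (0.79+0.709)/(1+0.79·0.709) = 1.499/1.56011 = 0.96083c.
That velocity, transformed to the rest frame of observer O: (0.96083+0.802)/(1+0.96083·0.802) = 1.76283/1.77058566 = 0.99562c.

0.996c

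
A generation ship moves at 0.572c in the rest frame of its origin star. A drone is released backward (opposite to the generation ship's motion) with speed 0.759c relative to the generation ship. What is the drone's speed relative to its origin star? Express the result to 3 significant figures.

0.330c

Relativistic velocity addition: u = (u' + v)/(1 + u'v/c²), with u' = −0.759c and v = 0.572c.
Numerator: −0.759 + 0.572 = −0.187. Denominator: 1 + (−0.759)(0.572) = 0.565852.
u = −0.187/0.565852 = −0.33048, so the speed is 0.330c.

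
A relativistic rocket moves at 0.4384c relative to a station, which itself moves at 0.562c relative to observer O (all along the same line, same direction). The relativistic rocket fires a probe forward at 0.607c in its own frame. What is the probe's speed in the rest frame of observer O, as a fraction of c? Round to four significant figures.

0.9478c

Compose velocities in two stages. Stage 1 (into S'): u₁ = (0.607+0.4384)/(1+0.607×0.4384) = 0.82568.
Stage 2 (into S): u = (0.82568+0.562)/(1+0.82568×0.562) = 0.94785, so the speed is 0.9478c.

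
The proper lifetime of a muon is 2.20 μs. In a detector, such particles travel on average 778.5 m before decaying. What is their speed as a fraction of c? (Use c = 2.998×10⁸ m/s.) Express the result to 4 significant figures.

0.7630c

d = βγcτ ⇒ βγ = d/(cτ) = 778.5 m / (659.56 m) = 1.1803.
β = (βγ)/√(1+(βγ)²) = 1.1803/√2.39311 = 0.7630.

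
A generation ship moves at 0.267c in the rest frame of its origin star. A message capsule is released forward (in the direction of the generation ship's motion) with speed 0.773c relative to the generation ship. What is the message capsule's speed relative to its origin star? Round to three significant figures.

Relativistic velocity addition: u = (u' + v)/(1 + u'v/c²), with u' = 0.773c and v = 0.267c.
Numerator: 0.773 + 0.267 = 1.04. Denominator: 1 + (0.773)(0.267) = 1.206391.
u = 1.04/1.206391 = 0.86208, so the speed is 0.862c.

0.862c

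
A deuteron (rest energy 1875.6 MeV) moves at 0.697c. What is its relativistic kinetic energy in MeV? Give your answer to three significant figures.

With β = 0.697, γ = 1/√(1 − 0.697²) = 1/√0.514191 = 1.39456.
Kinetic energy: K = (γ − 1)mc² = (1.39456 − 1) × 1875.6 MeV = 0.39456 × 1875.6 = 740 MeV.

740 MeV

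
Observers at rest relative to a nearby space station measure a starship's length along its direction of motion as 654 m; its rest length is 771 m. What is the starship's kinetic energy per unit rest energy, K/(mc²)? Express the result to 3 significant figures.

Length contraction gives γ = L₀/L = 771/654 = 1.1789.
K/(mc²) = γ − 1 = 1.1789 − 1 = 0.179.

0.179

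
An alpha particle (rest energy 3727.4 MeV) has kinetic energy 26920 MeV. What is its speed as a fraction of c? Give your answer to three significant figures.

γ = 1 + K/(mc²) = 1 + 26920/3727.4 = 8.2222.
β = √(1 − 1/γ²) = √(1 − 0.0147919) = √0.9852081 = 0.993.

0.993c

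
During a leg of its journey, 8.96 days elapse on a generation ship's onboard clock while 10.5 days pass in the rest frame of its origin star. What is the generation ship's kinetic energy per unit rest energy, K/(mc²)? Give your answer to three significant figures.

The time-dilation ratio gives γ = 10.5/8.96 = 1.17187.
K/(mc²) = γ − 1 = 1.17187 − 1 = 0.172.

0.172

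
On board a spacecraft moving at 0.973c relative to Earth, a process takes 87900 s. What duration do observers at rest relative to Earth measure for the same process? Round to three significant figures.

β² = 0.946729, so γ = 1/√0.053271 = 4.3327.
Time dilation: Δt = γ·Δτ = 4.3327 × 87900 = 3.81×10^5 s.

3.81×10^5 s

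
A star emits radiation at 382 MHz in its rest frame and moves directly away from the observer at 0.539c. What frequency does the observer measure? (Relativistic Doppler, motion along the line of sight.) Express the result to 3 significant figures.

Relativistic Doppler (source moving away): f_obs = f_src · √((1−β)/(1+β)).
With β = 0.539: factor = √(0.461/1.539) = 0.54731.
f_obs = 382 × 0.54731 = 209 MHz.

209 MHz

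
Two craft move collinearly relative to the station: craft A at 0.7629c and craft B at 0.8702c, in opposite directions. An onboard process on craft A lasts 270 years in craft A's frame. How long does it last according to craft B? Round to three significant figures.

1410 years

Transform craft A's velocity into craft B's frame: (0.7629 + 0.8702)/(1 + 0.7629·0.8702) = 1.6331/1.66387558, so the relative speed is 0.9815c.
γ for this relative speed: γ = 1/√(1 − 0.963342) = 5.2229.
The clock on craft A records proper time, so craft B measures Δt = γΔτ = 5.2229 × 270 = 1410 years.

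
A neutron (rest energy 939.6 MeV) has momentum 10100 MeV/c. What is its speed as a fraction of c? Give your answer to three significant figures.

βγ = pc/(mc²) = 10100/939.6 = 10.749.
Since γ² = 1 + (βγ)² = 116.541, γ = √116.541 = 10.7954, and β = (βγ)/γ = 10.749/10.7954 = 0.996.

0.996c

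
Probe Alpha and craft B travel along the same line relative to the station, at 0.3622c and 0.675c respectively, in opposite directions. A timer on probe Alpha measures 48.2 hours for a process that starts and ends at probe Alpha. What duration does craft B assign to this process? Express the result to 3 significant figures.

87.2 hours

Transform probe Alpha's velocity into craft B's frame: (0.3622 + 0.675)/(1 + 0.3622·0.675) = 1.0372/1.244485, so the relative speed is 0.83344c.
γ for this relative speed: γ = 1/√(1 − 0.694622) = 1.8096.
Probe Alpha's interval is proper; time dilation gives Δt_B = γΔτ = 1.8096 × 48.2 hours = 87.2 hours.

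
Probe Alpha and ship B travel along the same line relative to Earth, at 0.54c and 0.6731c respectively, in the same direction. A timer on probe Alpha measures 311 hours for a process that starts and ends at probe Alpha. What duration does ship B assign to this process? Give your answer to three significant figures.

The velocity of probe Alpha relative to ship B is (0.54 − 0.6731)c / (1 − 0.54×0.6731) = −0.2091c; relative speed 0.2091c.
At |u| = 0.2091c, γ = (1 − 0.0437228)^(−1/2) = 1.0226.
Probe Alpha's interval is proper; time dilation gives Δt_B = γΔτ = 1.0226 × 311 hours = 318 hours.

318 hours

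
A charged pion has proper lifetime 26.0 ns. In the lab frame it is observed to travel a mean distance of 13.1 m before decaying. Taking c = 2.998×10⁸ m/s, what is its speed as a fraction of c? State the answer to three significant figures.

0.859c

Let x = d/(cτ) = 13.10 m / (2.998×10⁸ m/s × 2.600×10^-8 s) = 1.6806. Since d = βγcτ, x = βγ = β/√(1−β²).
Solving: β² = x²/(1+x²) = 2.82442/3.82442 = 0.738522, so β = 0.859.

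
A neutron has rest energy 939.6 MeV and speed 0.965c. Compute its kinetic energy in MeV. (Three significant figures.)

γ = 1/√(1 − β²) = 1/√(1 − 0.931225) = 1/√0.068775 = 1/0.26225 = 3.8132.
Kinetic energy: K = (γ − 1)mc² = (3.8132 − 1) × 939.6 MeV = 2.8132 × 939.6 = 2640 MeV.

2640 MeV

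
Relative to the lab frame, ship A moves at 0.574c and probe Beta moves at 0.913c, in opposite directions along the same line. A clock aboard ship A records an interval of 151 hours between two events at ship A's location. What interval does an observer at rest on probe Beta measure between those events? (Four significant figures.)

Speed of ship A in probe Beta's frame: u = (v_A + v_B)/(1 + v_A v_B/c²) = (0.574 + 0.913)/(1 + 0.574×0.913) = 1.487/1.524062 = 0.97568; |u| = 0.97568c.
At |u| = 0.97568c, γ = (1 − 0.951951)^(−1/2) = 4.562.
Ship A's interval is proper; time dilation gives Δt_B = γΔτ = 4.562 × 151 hours = 688.9 hours.

688.9 hours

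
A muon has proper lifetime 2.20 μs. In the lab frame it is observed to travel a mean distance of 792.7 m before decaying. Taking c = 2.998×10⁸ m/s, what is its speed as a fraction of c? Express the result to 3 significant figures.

d = βγcτ ⇒ βγ = d/(cτ) = 792.7 m / (659.56 m) = 1.2019.
β = (βγ)/√(1+(βγ)²) = 1.2019/√2.44456 = 0.769.

0.769c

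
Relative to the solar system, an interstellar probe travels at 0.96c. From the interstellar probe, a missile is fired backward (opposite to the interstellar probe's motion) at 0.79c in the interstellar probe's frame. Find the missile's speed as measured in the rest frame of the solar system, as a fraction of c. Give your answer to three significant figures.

Relativistic velocity addition: u = (u' + v)/(1 + u'v/c²), with u' = −0.79c and v = 0.96c.
Numerator: −0.79 + 0.96 = 0.17. Denominator: 1 + (−0.79)(0.96) = 0.2416.
u = 0.17/0.2416 = 0.70364, so the speed is 0.704c.

0.704c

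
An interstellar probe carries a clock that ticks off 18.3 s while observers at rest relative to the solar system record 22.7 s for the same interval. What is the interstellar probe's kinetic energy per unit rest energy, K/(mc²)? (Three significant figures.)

From Δt = γΔτ: γ = 22.7/18.3 = 1.24044.
K/(mc²) = γ − 1 = 1.24044 − 1 = 0.240.

0.240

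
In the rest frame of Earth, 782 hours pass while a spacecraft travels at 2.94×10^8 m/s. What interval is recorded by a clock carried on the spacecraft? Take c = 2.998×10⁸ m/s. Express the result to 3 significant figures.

β = v/c = (2.94×10^8 m/s)/(2.998×10⁸ m/s) = 0.980654.
γ = 1/√(1 − β²) = 1/√(1 − 0.9616823) = 1/√0.03831773 = 1/0.195749 = 5.1086.
The spacecraft's clock runs slow as seen from Earth, so Δτ = Δt/γ = 782/5.1086 = 153 hours.

153 hours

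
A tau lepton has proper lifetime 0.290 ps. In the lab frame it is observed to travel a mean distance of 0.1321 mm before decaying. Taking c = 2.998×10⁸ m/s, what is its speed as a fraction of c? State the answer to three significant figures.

d = βγcτ ⇒ βγ = d/(cτ) = 1.321×10^-4 m / (8.6942×10^-5 m) = 1.5194.
β = (βγ)/√(1+(βγ)²) = 1.5194/√3.30858 = 0.835.

0.835c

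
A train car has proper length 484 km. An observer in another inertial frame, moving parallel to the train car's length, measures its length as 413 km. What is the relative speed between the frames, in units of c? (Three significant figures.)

Length contraction gives γ = L₀/L = 484/413 = 1.1719.
β = √(1 − 1/γ²) = √0.271853 = 0.521.

0.521c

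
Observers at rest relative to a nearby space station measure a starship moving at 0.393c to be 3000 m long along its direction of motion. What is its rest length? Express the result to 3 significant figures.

γ = 1/√(1 − β²) = 1/√(1 − 0.154449) = 1/√0.845551 = 1/0.919538 = 1.0875.
Proper length: L₀ = γ·L = 1.0875 × 3000 = 3260 m.

3260 m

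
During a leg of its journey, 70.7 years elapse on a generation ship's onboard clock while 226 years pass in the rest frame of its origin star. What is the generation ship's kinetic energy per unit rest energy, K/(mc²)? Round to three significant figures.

γ = Δt/Δτ = 226/70.7 = 3.19661.
Since K = (γ−1)mc², K/(mc²) = 3.19661 − 1 = 2.20.

2.20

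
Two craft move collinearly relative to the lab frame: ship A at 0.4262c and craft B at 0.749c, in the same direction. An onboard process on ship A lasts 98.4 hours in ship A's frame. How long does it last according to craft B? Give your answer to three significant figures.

112 hours

Speed of ship A in craft B's frame: u = (v_A − v_B)/(1 − v_A v_B/c²) = (0.4262 − 0.749)/(1 − 0.4262×0.749) = −0.3228/0.6807762 = −0.47416; |u| = 0.47416c.
γ for this relative speed: γ = 1/√(1 − 0.224828) = 1.1358.
The clock on ship A records proper time, so craft B measures Δt = γΔτ = 1.1358 × 98.4 = 112 hours.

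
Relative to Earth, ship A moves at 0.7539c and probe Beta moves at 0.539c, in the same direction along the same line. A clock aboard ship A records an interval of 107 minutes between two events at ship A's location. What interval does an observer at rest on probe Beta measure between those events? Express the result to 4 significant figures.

Speed of ship A in probe Beta's frame: u = (v_A − v_B)/(1 − v_A v_B/c²) = (0.7539 − 0.539)/(1 − 0.7539×0.539) = 0.2149/0.5936479 = 0.362; |u| = 0.362c.
γ for this relative speed: γ = 1/√(1 − 0.131044) = 1.0728.
Ship A's interval is proper; time dilation gives Δt_B = γΔτ = 1.0728 × 107 minutes = 114.8 minutes.

114.8 minutes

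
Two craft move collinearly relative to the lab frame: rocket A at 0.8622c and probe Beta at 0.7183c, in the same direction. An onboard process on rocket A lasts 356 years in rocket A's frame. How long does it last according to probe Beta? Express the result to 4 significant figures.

Speed of rocket A in probe Beta's frame: u = (v_A − v_B)/(1 − v_A v_B/c²) = (0.8622 − 0.7183)/(1 − 0.8622×0.7183) = 0.1439/0.38068174 = 0.37801; |u| = 0.37801c.
γ for this relative speed: γ = 1/√(1 − 0.142892) = 1.0801.
Rocket A's interval is proper; time dilation gives Δt_B = γΔτ = 1.0801 × 356 years = 384.5 years.

384.5 years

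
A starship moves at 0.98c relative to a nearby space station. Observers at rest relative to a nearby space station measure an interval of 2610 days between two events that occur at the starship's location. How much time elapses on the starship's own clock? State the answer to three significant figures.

519 days

γ = 1/√(1 − β²) = 1/√(1 − 0.9604) = 1/√0.0396 = 1/0.198997 = 5.0252.
The moving clock records proper time: Δτ = Δt/γ = 2610/5.0252 = 519 days.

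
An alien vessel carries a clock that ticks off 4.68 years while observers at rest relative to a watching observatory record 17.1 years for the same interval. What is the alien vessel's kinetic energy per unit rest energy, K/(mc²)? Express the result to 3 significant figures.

From Δt = γΔτ: γ = 17.1/4.68 = 3.65385.
Since K = (γ−1)mc², K/(mc²) = 3.65385 − 1 = 2.65.

2.65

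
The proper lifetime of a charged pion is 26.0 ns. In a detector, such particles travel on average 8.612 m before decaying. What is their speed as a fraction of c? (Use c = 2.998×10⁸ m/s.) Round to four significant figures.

0.7414c

Lab distance = (lab lifetime)·v = γτ·βc, so βγ = d/(cτ) = 8.612/(2.998×10⁸ × 2.600×10^-8) = 1.1048.
With βγ = 1.1048: γ² = 1 + (βγ)² = 2.22058, and β = (βγ)/γ = 1.1048/1.49016 = 0.7414.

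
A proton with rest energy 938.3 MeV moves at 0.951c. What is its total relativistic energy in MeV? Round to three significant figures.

γ = 1/√(1 − β²) = 1/√(1 − 0.904401) = 1/√0.095599 = 1/0.309191 = 3.2342.
Total energy: E = γmc² = 3.2342 × 938.3 MeV = 3030 MeV.

3030 MeV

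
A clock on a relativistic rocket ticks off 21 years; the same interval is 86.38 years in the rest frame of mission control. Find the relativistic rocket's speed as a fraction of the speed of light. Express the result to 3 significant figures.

γ = Δt/Δτ = 86.38/21 = 4.1133.
β = √(1 − 1/γ²) = √(1 − 0.0591043) = √0.9408957 = 0.970.

0.970c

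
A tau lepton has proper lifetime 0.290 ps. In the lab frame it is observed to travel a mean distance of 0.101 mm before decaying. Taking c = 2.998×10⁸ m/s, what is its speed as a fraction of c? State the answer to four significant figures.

0.7579c

d = βγcτ ⇒ βγ = d/(cτ) = 1.010×10^-4 m / (8.6942×10^-5 m) = 1.1617.
β = (βγ)/√(1+(βγ)²) = 1.1617/√2.34955 = 0.7579.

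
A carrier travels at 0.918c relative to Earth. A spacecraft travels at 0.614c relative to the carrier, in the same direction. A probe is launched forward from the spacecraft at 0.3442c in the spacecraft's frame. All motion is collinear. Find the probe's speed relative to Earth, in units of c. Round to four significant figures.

Apply u = (u'+v)/(1+u'v) twice. Probe in the carrier frame: (0.3442+0.614)/(1+0.3442·0.614) = 0.9582/1.2113388 = 0.79103c.
That velocity, transformed to the rest frame of Earth: (0.79103+0.918)/(1+0.79103·0.918) = 1.70903/1.72616554 = 0.99007c.

0.9901c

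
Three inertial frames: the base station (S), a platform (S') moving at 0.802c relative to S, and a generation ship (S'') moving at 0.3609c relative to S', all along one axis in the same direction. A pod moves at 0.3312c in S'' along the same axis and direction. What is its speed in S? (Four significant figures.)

0.9495c

First combine the pod and generation ship (S''→S'): u₁ = (0.3312 + 0.3609)/(1 + 0.3312×0.3609) = 0.6921/1.11953008 = 0.61821.
Then combine with the platform (S'→S): u = (0.61821 + 0.802)/(1 + 0.61821×0.802) = 1.42021/1.49580442 = 0.94946.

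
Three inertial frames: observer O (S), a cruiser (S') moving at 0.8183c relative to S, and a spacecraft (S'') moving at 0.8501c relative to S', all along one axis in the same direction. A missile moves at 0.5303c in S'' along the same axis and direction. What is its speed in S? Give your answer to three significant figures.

0.995c

Compose velocities in two stages. Stage 1 (into S'): u₁ = (0.5303+0.8501)/(1+0.5303×0.8501) = 0.95147.
Stage 2 (into S): u = (0.95147+0.8183)/(1+0.95147×0.8183) = 0.99504, so the speed is 0.995c.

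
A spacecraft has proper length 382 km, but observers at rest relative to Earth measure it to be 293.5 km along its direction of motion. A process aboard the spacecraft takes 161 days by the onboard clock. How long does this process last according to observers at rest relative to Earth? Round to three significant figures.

γ = L₀/L = 382/293.5 = 1.30153.
The same γ dilates the second interval: 1.30153 × 161 days = 210 days.

210 days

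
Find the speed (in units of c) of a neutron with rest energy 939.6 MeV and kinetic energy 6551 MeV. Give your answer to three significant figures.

0.992c

γ = 1 + K/(mc²) = 1 + 6551/939.6 = 7.9721.
β = √(1 − 1/γ²) = √(1 − 0.0157346) = √0.9842654 = 0.992.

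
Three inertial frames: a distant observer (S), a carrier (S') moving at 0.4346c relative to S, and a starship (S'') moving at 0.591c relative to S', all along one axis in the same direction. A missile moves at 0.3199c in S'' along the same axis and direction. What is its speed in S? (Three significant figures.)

Compose velocities in two stages. Stage 1 (into S'): u₁ = (0.3199+0.591)/(1+0.3199×0.591) = 0.76607.
Stage 2 (into S): u = (0.76607+0.4346)/(1+0.76607×0.4346) = 0.90077, so the speed is 0.901c.

0.901c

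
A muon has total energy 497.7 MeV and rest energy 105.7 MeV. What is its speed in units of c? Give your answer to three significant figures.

0.977c

γ = E/(mc²) = 497.7/105.7 = 4.7086.
β = √(1 − 1/γ²) = √(1 − 0.0451041) = √0.9548959 = 0.977.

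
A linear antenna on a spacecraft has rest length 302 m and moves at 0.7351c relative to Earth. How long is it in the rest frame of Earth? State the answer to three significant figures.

205 m

With β = 0.7351, γ = 1/√(1 − 0.7351²) = 1/√0.45962799 = 1.475.
Along the direction of motion the measured length is L₀/γ = 302/1.475 = 205 m.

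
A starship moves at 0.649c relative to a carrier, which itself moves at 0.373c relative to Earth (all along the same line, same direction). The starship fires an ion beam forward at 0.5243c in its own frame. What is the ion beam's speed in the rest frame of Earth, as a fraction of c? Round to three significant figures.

0.941c

First combine the ion beam and starship (S''→S'): u₁ = (0.5243 + 0.649)/(1 + 0.5243×0.649) = 1.1733/1.3402707 = 0.87542.
Then combine with the carrier (S'→S): u = (0.87542 + 0.373)/(1 + 0.87542×0.373) = 1.24842/1.32653166 = 0.94112.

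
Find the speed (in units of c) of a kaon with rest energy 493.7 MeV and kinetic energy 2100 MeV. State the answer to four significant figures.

K = (γ−1)mc², so γ = 1 + 2100/493.7 = 5.2536.
Then v/c = √(1 − γ⁻²) = √(1 − 0.0362315) = √0.9637685 = 0.9817.

0.9817c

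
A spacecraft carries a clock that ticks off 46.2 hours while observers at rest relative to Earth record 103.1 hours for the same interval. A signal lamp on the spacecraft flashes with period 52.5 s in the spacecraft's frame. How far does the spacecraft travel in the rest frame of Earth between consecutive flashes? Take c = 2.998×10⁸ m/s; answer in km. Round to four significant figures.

The time-dilation ratio gives γ = 103.1/46.2 = 2.2316.
β = √(1 − 1/γ²) = 0.89398. Lab-frame period = γτ = 2.2316×52.5 s = 117.16 s. Distance = βc × γτ = 0.89398 × 2.998×10⁸ m/s × 117.16 s = 3.1401×10^10 m = 3.140×10^7 km.

3.140×10^7 km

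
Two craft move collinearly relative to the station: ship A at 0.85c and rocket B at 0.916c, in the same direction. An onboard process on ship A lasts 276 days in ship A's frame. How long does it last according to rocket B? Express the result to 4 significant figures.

289.1 days

The velocity of ship A relative to rocket B is (0.85 − 0.916)c / (1 − 0.85×0.916) = −0.2981c; relative speed 0.2981c.
γ for this relative speed: γ = 1/√(1 − 0.0888636) = 1.0476.
Ship A's interval is proper; time dilation gives Δt_B = γΔτ = 1.0476 × 276 days = 289.1 days.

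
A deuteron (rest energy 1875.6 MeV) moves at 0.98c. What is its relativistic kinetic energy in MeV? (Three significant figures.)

Lorentz factor: γ = (1 − 0.9604)^(−1/2) = 5.0252.
Kinetic energy: K = (γ − 1)mc² = (5.0252 − 1) × 1875.6 MeV = 4.0252 × 1875.6 = 7550 MeV.

7550 MeV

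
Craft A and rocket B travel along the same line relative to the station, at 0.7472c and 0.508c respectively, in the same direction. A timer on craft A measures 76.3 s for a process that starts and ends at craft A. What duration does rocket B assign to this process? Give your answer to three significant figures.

The velocity of craft A relative to rocket B is (0.7472 − 0.508)c / (1 − 0.7472×0.508) = 0.38554c; relative speed 0.38554c.
At |u| = 0.38554c, γ = (1 − 0.148641)^(−1/2) = 1.0838.
The clock on craft A records proper time, so rocket B measures Δt = γΔτ = 1.0838 × 76.3 = 82.7 s.

82.7 s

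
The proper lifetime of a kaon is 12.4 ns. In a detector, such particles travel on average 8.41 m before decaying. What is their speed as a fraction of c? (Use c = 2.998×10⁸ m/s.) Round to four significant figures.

d = βγcτ ⇒ βγ = d/(cτ) = 8.410 m / (3.71752 m) = 2.2623.
β = (βγ)/√(1+(βγ)²) = 2.2623/√6.118 = 0.9146.

0.9146c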